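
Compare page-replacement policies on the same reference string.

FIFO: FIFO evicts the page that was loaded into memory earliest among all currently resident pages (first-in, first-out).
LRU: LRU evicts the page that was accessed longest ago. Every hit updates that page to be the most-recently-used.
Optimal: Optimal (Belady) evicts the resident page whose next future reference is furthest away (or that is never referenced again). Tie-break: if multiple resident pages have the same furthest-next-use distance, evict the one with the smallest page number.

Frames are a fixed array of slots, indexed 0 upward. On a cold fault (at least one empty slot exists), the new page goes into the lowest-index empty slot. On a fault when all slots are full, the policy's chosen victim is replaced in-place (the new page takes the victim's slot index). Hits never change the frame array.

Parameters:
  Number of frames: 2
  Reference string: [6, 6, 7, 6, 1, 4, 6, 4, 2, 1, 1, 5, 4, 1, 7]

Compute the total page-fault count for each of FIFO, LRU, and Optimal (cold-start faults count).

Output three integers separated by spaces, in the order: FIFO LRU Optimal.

--- FIFO ---
  step 0: ref 6 -> FAULT, frames=[6,-] (faults so far: 1)
  step 1: ref 6 -> HIT, frames=[6,-] (faults so far: 1)
  step 2: ref 7 -> FAULT, frames=[6,7] (faults so far: 2)
  step 3: ref 6 -> HIT, frames=[6,7] (faults so far: 2)
  step 4: ref 1 -> FAULT, evict 6, frames=[1,7] (faults so far: 3)
  step 5: ref 4 -> FAULT, evict 7, frames=[1,4] (faults so far: 4)
  step 6: ref 6 -> FAULT, evict 1, frames=[6,4] (faults so far: 5)
  step 7: ref 4 -> HIT, frames=[6,4] (faults so far: 5)
  step 8: ref 2 -> FAULT, evict 4, frames=[6,2] (faults so far: 6)
  step 9: ref 1 -> FAULT, evict 6, frames=[1,2] (faults so far: 7)
  step 10: ref 1 -> HIT, frames=[1,2] (faults so far: 7)
  step 11: ref 5 -> FAULT, evict 2, frames=[1,5] (faults so far: 8)
  step 12: ref 4 -> FAULT, evict 1, frames=[4,5] (faults so far: 9)
  step 13: ref 1 -> FAULT, evict 5, frames=[4,1] (faults so far: 10)
  step 14: ref 7 -> FAULT, evict 4, frames=[7,1] (faults so far: 11)
  FIFO total faults: 11
--- LRU ---
  step 0: ref 6 -> FAULT, frames=[6,-] (faults so far: 1)
  step 1: ref 6 -> HIT, frames=[6,-] (faults so far: 1)
  step 2: ref 7 -> FAULT, frames=[6,7] (faults so far: 2)
  step 3: ref 6 -> HIT, frames=[6,7] (faults so far: 2)
  step 4: ref 1 -> FAULT, evict 7, frames=[6,1] (faults so far: 3)
  step 5: ref 4 -> FAULT, evict 6, frames=[4,1] (faults so far: 4)
  step 6: ref 6 -> FAULT, evict 1, frames=[4,6] (faults so far: 5)
  step 7: ref 4 -> HIT, frames=[4,6] (faults so far: 5)
  step 8: ref 2 -> FAULT, evict 6, frames=[4,2] (faults so far: 6)
  step 9: ref 1 -> FAULT, evict 4, frames=[1,2] (faults so far: 7)
  step 10: ref 1 -> HIT, frames=[1,2] (faults so far: 7)
  step 11: ref 5 -> FAULT, evict 2, frames=[1,5] (faults so far: 8)
  step 12: ref 4 -> FAULT, evict 1, frames=[4,5] (faults so far: 9)
  step 13: ref 1 -> FAULT, evict 5, frames=[4,1] (faults so far: 10)
  step 14: ref 7 -> FAULT, evict 4, frames=[7,1] (faults so far: 11)
  LRU total faults: 11
--- Optimal ---
  step 0: ref 6 -> FAULT, frames=[6,-] (faults so far: 1)
  step 1: ref 6 -> HIT, frames=[6,-] (faults so far: 1)
  step 2: ref 7 -> FAULT, frames=[6,7] (faults so far: 2)
  step 3: ref 6 -> HIT, frames=[6,7] (faults so far: 2)
  step 4: ref 1 -> FAULT, evict 7, frames=[6,1] (faults so far: 3)
  step 5: ref 4 -> FAULT, evict 1, frames=[6,4] (faults so far: 4)
  step 6: ref 6 -> HIT, frames=[6,4] (faults so far: 4)
  step 7: ref 4 -> HIT, frames=[6,4] (faults so far: 4)
  step 8: ref 2 -> FAULT, evict 6, frames=[2,4] (faults so far: 5)
  step 9: ref 1 -> FAULT, evict 2, frames=[1,4] (faults so far: 6)
  step 10: ref 1 -> HIT, frames=[1,4] (faults so far: 6)
  step 11: ref 5 -> FAULT, evict 1, frames=[5,4] (faults so far: 7)
  step 12: ref 4 -> HIT, frames=[5,4] (faults so far: 7)
  step 13: ref 1 -> FAULT, evict 4, frames=[5,1] (faults so far: 8)
  step 14: ref 7 -> FAULT, evict 1, frames=[5,7] (faults so far: 9)
  Optimal total faults: 9

Answer: 11 11 9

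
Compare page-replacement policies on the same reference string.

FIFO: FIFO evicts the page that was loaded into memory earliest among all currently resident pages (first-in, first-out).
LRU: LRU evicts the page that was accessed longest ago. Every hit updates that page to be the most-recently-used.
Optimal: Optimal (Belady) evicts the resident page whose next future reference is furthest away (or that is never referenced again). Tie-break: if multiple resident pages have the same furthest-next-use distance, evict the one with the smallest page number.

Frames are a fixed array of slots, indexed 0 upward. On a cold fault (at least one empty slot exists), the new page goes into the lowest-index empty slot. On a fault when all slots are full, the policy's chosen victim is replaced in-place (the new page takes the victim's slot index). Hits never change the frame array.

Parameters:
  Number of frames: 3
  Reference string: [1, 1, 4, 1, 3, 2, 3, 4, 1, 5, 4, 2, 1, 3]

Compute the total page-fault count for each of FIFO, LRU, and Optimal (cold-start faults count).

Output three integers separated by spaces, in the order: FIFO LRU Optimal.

--- FIFO ---
  step 0: ref 1 -> FAULT, frames=[1,-,-] (faults so far: 1)
  step 1: ref 1 -> HIT, frames=[1,-,-] (faults so far: 1)
  step 2: ref 4 -> FAULT, frames=[1,4,-] (faults so far: 2)
  step 3: ref 1 -> HIT, frames=[1,4,-] (faults so far: 2)
  step 4: ref 3 -> FAULT, frames=[1,4,3] (faults so far: 3)
  step 5: ref 2 -> FAULT, evict 1, frames=[2,4,3] (faults so far: 4)
  step 6: ref 3 -> HIT, frames=[2,4,3] (faults so far: 4)
  step 7: ref 4 -> HIT, frames=[2,4,3] (faults so far: 4)
  step 8: ref 1 -> FAULT, evict 4, frames=[2,1,3] (faults so far: 5)
  step 9: ref 5 -> FAULT, evict 3, frames=[2,1,5] (faults so far: 6)
  step 10: ref 4 -> FAULT, evict 2, frames=[4,1,5] (faults so far: 7)
  step 11: ref 2 -> FAULT, evict 1, frames=[4,2,5] (faults so far: 8)
  step 12: ref 1 -> FAULT, evict 5, frames=[4,2,1] (faults so far: 9)
  step 13: ref 3 -> FAULT, evict 4, frames=[3,2,1] (faults so far: 10)
  FIFO total faults: 10
--- LRU ---
  step 0: ref 1 -> FAULT, frames=[1,-,-] (faults so far: 1)
  step 1: ref 1 -> HIT, frames=[1,-,-] (faults so far: 1)
  step 2: ref 4 -> FAULT, frames=[1,4,-] (faults so far: 2)
  step 3: ref 1 -> HIT, frames=[1,4,-] (faults so far: 2)
  step 4: ref 3 -> FAULT, frames=[1,4,3] (faults so far: 3)
  step 5: ref 2 -> FAULT, evict 4, frames=[1,2,3] (faults so far: 4)
  step 6: ref 3 -> HIT, frames=[1,2,3] (faults so far: 4)
  step 7: ref 4 -> FAULT, evict 1, frames=[4,2,3] (faults so far: 5)
  step 8: ref 1 -> FAULT, evict 2, frames=[4,1,3] (faults so far: 6)
  step 9: ref 5 -> FAULT, evict 3, frames=[4,1,5] (faults so far: 7)
  step 10: ref 4 -> HIT, frames=[4,1,5] (faults so far: 7)
  step 11: ref 2 -> FAULT, evict 1, frames=[4,2,5] (faults so far: 8)
  step 12: ref 1 -> FAULT, evict 5, frames=[4,2,1] (faults so far: 9)
  step 13: ref 3 -> FAULT, evict 4, frames=[3,2,1] (faults so far: 10)
  LRU total faults: 10
--- Optimal ---
  step 0: ref 1 -> FAULT, frames=[1,-,-] (faults so far: 1)
  step 1: ref 1 -> HIT, frames=[1,-,-] (faults so far: 1)
  step 2: ref 4 -> FAULT, frames=[1,4,-] (faults so far: 2)
  step 3: ref 1 -> HIT, frames=[1,4,-] (faults so far: 2)
  step 4: ref 3 -> FAULT, frames=[1,4,3] (faults so far: 3)
  step 5: ref 2 -> FAULT, evict 1, frames=[2,4,3] (faults so far: 4)
  step 6: ref 3 -> HIT, frames=[2,4,3] (faults so far: 4)
  step 7: ref 4 -> HIT, frames=[2,4,3] (faults so far: 4)
  step 8: ref 1 -> FAULT, evict 3, frames=[2,4,1] (faults so far: 5)
  step 9: ref 5 -> FAULT, evict 1, frames=[2,4,5] (faults so far: 6)
  step 10: ref 4 -> HIT, frames=[2,4,5] (faults so far: 6)
  step 11: ref 2 -> HIT, frames=[2,4,5] (faults so far: 6)
  step 12: ref 1 -> FAULT, evict 2, frames=[1,4,5] (faults so far: 7)
  step 13: ref 3 -> FAULT, evict 1, frames=[3,4,5] (faults so far: 8)
  Optimal total faults: 8

Answer: 10 10 8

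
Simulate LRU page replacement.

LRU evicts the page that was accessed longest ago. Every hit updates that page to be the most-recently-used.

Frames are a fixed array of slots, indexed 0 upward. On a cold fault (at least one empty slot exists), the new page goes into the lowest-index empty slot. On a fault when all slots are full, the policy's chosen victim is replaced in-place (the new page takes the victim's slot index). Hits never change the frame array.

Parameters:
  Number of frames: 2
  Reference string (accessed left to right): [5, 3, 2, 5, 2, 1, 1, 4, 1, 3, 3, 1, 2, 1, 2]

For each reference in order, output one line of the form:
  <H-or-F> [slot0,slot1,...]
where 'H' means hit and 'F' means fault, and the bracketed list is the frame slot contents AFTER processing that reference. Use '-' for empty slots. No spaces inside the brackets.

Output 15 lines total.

F [5,-]
F [5,3]
F [2,3]
F [2,5]
H [2,5]
F [2,1]
H [2,1]
F [4,1]
H [4,1]
F [3,1]
H [3,1]
H [3,1]
F [2,1]
H [2,1]
H [2,1]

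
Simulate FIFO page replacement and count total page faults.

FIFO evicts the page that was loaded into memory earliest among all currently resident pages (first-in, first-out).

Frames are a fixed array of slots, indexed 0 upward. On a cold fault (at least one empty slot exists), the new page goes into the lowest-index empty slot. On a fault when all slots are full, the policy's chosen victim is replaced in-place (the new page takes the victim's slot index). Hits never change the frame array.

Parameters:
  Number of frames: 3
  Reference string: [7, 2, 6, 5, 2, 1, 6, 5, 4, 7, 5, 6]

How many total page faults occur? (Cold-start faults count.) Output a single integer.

Answer: 9

Derivation:
Step 0: ref 7 → FAULT, frames=[7,-,-]
Step 1: ref 2 → FAULT, frames=[7,2,-]
Step 2: ref 6 → FAULT, frames=[7,2,6]
Step 3: ref 5 → FAULT (evict 7), frames=[5,2,6]
Step 4: ref 2 → HIT, frames=[5,2,6]
Step 5: ref 1 → FAULT (evict 2), frames=[5,1,6]
Step 6: ref 6 → HIT, frames=[5,1,6]
Step 7: ref 5 → HIT, frames=[5,1,6]
Step 8: ref 4 → FAULT (evict 6), frames=[5,1,4]
Step 9: ref 7 → FAULT (evict 5), frames=[7,1,4]
Step 10: ref 5 → FAULT (evict 1), frames=[7,5,4]
Step 11: ref 6 → FAULT (evict 4), frames=[7,5,6]
Total faults: 9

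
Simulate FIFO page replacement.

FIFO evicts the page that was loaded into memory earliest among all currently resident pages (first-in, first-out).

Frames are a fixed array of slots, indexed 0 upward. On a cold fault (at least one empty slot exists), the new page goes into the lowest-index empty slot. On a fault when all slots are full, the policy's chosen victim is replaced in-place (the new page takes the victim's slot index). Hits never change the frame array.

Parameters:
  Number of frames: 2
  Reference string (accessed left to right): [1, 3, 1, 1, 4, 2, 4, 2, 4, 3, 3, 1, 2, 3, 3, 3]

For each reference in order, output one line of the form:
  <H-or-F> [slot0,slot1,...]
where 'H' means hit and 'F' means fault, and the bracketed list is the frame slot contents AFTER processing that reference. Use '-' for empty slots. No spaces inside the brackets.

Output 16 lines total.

F [1,-]
F [1,3]
H [1,3]
H [1,3]
F [4,3]
F [4,2]
H [4,2]
H [4,2]
H [4,2]
F [3,2]
H [3,2]
F [3,1]
F [2,1]
F [2,3]
H [2,3]
H [2,3]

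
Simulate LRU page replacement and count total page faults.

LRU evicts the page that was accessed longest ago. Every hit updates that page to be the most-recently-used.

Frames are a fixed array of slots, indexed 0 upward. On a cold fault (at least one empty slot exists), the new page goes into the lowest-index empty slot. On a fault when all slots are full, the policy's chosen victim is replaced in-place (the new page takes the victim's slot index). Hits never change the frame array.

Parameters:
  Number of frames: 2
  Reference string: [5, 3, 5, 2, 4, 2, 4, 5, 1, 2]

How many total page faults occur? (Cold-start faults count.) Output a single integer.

Step 0: ref 5 → FAULT, frames=[5,-]
Step 1: ref 3 → FAULT, frames=[5,3]
Step 2: ref 5 → HIT, frames=[5,3]
Step 3: ref 2 → FAULT (evict 3), frames=[5,2]
Step 4: ref 4 → FAULT (evict 5), frames=[4,2]
Step 5: ref 2 → HIT, frames=[4,2]
Step 6: ref 4 → HIT, frames=[4,2]
Step 7: ref 5 → FAULT (evict 2), frames=[4,5]
Step 8: ref 1 → FAULT (evict 4), frames=[1,5]
Step 9: ref 2 → FAULT (evict 5), frames=[1,2]
Total faults: 7

Answer: 7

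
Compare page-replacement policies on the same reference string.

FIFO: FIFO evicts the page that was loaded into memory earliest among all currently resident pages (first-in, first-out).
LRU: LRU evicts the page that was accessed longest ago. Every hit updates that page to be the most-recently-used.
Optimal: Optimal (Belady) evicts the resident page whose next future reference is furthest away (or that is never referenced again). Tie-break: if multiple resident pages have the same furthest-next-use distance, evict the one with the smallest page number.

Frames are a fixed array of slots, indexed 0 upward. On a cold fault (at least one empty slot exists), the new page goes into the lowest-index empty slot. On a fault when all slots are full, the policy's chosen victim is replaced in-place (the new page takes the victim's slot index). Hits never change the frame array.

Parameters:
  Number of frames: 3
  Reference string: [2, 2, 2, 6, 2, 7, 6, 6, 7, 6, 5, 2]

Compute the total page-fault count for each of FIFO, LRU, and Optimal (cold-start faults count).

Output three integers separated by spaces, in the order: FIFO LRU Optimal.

Answer: 5 5 4

Derivation:
--- FIFO ---
  step 0: ref 2 -> FAULT, frames=[2,-,-] (faults so far: 1)
  step 1: ref 2 -> HIT, frames=[2,-,-] (faults so far: 1)
  step 2: ref 2 -> HIT, frames=[2,-,-] (faults so far: 1)
  step 3: ref 6 -> FAULT, frames=[2,6,-] (faults so far: 2)
  step 4: ref 2 -> HIT, frames=[2,6,-] (faults so far: 2)
  step 5: ref 7 -> FAULT, frames=[2,6,7] (faults so far: 3)
  step 6: ref 6 -> HIT, frames=[2,6,7] (faults so far: 3)
  step 7: ref 6 -> HIT, frames=[2,6,7] (faults so far: 3)
  step 8: ref 7 -> HIT, frames=[2,6,7] (faults so far: 3)
  step 9: ref 6 -> HIT, frames=[2,6,7] (faults so far: 3)
  step 10: ref 5 -> FAULT, evict 2, frames=[5,6,7] (faults so far: 4)
  step 11: ref 2 -> FAULT, evict 6, frames=[5,2,7] (faults so far: 5)
  FIFO total faults: 5
--- LRU ---
  step 0: ref 2 -> FAULT, frames=[2,-,-] (faults so far: 1)
  step 1: ref 2 -> HIT, frames=[2,-,-] (faults so far: 1)
  step 2: ref 2 -> HIT, frames=[2,-,-] (faults so far: 1)
  step 3: ref 6 -> FAULT, frames=[2,6,-] (faults so far: 2)
  step 4: ref 2 -> HIT, frames=[2,6,-] (faults so far: 2)
  step 5: ref 7 -> FAULT, frames=[2,6,7] (faults so far: 3)
  step 6: ref 6 -> HIT, frames=[2,6,7] (faults so far: 3)
  step 7: ref 6 -> HIT, frames=[2,6,7] (faults so far: 3)
  step 8: ref 7 -> HIT, frames=[2,6,7] (faults so far: 3)
  step 9: ref 6 -> HIT, frames=[2,6,7] (faults so far: 3)
  step 10: ref 5 -> FAULT, evict 2, frames=[5,6,7] (faults so far: 4)
  step 11: ref 2 -> FAULT, evict 7, frames=[5,6,2] (faults so far: 5)
  LRU total faults: 5
--- Optimal ---
  step 0: ref 2 -> FAULT, frames=[2,-,-] (faults so far: 1)
  step 1: ref 2 -> HIT, frames=[2,-,-] (faults so far: 1)
  step 2: ref 2 -> HIT, frames=[2,-,-] (faults so far: 1)
  step 3: ref 6 -> FAULT, frames=[2,6,-] (faults so far: 2)
  step 4: ref 2 -> HIT, frames=[2,6,-] (faults so far: 2)
  step 5: ref 7 -> FAULT, frames=[2,6,7] (faults so far: 3)
  step 6: ref 6 -> HIT, frames=[2,6,7] (faults so far: 3)
  step 7: ref 6 -> HIT, frames=[2,6,7] (faults so far: 3)
  step 8: ref 7 -> HIT, frames=[2,6,7] (faults so far: 3)
  step 9: ref 6 -> HIT, frames=[2,6,7] (faults so far: 3)
  step 10: ref 5 -> FAULT, evict 6, frames=[2,5,7] (faults so far: 4)
  step 11: ref 2 -> HIT, frames=[2,5,7] (faults so far: 4)
  Optimal total faults: 4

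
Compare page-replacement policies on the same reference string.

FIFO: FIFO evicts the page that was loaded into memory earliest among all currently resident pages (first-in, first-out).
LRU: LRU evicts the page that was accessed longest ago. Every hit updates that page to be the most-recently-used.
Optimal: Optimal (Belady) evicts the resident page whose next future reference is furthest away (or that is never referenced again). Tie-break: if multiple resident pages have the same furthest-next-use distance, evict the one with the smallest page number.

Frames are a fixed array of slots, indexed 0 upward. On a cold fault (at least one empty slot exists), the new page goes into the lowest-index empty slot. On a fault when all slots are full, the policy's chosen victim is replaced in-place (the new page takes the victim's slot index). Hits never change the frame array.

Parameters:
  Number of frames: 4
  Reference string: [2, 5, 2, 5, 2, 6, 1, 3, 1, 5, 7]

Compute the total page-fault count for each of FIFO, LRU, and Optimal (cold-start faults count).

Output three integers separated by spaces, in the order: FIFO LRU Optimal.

--- FIFO ---
  step 0: ref 2 -> FAULT, frames=[2,-,-,-] (faults so far: 1)
  step 1: ref 5 -> FAULT, frames=[2,5,-,-] (faults so far: 2)
  step 2: ref 2 -> HIT, frames=[2,5,-,-] (faults so far: 2)
  step 3: ref 5 -> HIT, frames=[2,5,-,-] (faults so far: 2)
  step 4: ref 2 -> HIT, frames=[2,5,-,-] (faults so far: 2)
  step 5: ref 6 -> FAULT, frames=[2,5,6,-] (faults so far: 3)
  step 6: ref 1 -> FAULT, frames=[2,5,6,1] (faults so far: 4)
  step 7: ref 3 -> FAULT, evict 2, frames=[3,5,6,1] (faults so far: 5)
  step 8: ref 1 -> HIT, frames=[3,5,6,1] (faults so far: 5)
  step 9: ref 5 -> HIT, frames=[3,5,6,1] (faults so far: 5)
  step 10: ref 7 -> FAULT, evict 5, frames=[3,7,6,1] (faults so far: 6)
  FIFO total faults: 6
--- LRU ---
  step 0: ref 2 -> FAULT, frames=[2,-,-,-] (faults so far: 1)
  step 1: ref 5 -> FAULT, frames=[2,5,-,-] (faults so far: 2)
  step 2: ref 2 -> HIT, frames=[2,5,-,-] (faults so far: 2)
  step 3: ref 5 -> HIT, frames=[2,5,-,-] (faults so far: 2)
  step 4: ref 2 -> HIT, frames=[2,5,-,-] (faults so far: 2)
  step 5: ref 6 -> FAULT, frames=[2,5,6,-] (faults so far: 3)
  step 6: ref 1 -> FAULT, frames=[2,5,6,1] (faults so far: 4)
  step 7: ref 3 -> FAULT, evict 5, frames=[2,3,6,1] (faults so far: 5)
  step 8: ref 1 -> HIT, frames=[2,3,6,1] (faults so far: 5)
  step 9: ref 5 -> FAULT, evict 2, frames=[5,3,6,1] (faults so far: 6)
  step 10: ref 7 -> FAULT, evict 6, frames=[5,3,7,1] (faults so far: 7)
  LRU total faults: 7
--- Optimal ---
  step 0: ref 2 -> FAULT, frames=[2,-,-,-] (faults so far: 1)
  step 1: ref 5 -> FAULT, frames=[2,5,-,-] (faults so far: 2)
  step 2: ref 2 -> HIT, frames=[2,5,-,-] (faults so far: 2)
  step 3: ref 5 -> HIT, frames=[2,5,-,-] (faults so far: 2)
  step 4: ref 2 -> HIT, frames=[2,5,-,-] (faults so far: 2)
  step 5: ref 6 -> FAULT, frames=[2,5,6,-] (faults so far: 3)
  step 6: ref 1 -> FAULT, frames=[2,5,6,1] (faults so far: 4)
  step 7: ref 3 -> FAULT, evict 2, frames=[3,5,6,1] (faults so far: 5)
  step 8: ref 1 -> HIT, frames=[3,5,6,1] (faults so far: 5)
  step 9: ref 5 -> HIT, frames=[3,5,6,1] (faults so far: 5)
  step 10: ref 7 -> FAULT, evict 1, frames=[3,5,6,7] (faults so far: 6)
  Optimal total faults: 6

Answer: 6 7 6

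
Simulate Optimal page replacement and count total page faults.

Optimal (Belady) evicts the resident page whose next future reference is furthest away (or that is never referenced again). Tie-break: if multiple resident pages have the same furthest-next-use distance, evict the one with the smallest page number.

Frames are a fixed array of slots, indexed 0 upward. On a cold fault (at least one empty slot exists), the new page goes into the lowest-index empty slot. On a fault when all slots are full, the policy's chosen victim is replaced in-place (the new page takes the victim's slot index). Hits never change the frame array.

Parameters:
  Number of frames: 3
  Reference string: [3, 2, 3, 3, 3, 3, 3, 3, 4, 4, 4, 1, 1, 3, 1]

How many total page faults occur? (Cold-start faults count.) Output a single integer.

Step 0: ref 3 → FAULT, frames=[3,-,-]
Step 1: ref 2 → FAULT, frames=[3,2,-]
Step 2: ref 3 → HIT, frames=[3,2,-]
Step 3: ref 3 → HIT, frames=[3,2,-]
Step 4: ref 3 → HIT, frames=[3,2,-]
Step 5: ref 3 → HIT, frames=[3,2,-]
Step 6: ref 3 → HIT, frames=[3,2,-]
Step 7: ref 3 → HIT, frames=[3,2,-]
Step 8: ref 4 → FAULT, frames=[3,2,4]
Step 9: ref 4 → HIT, frames=[3,2,4]
Step 10: ref 4 → HIT, frames=[3,2,4]
Step 11: ref 1 → FAULT (evict 2), frames=[3,1,4]
Step 12: ref 1 → HIT, frames=[3,1,4]
Step 13: ref 3 → HIT, frames=[3,1,4]
Step 14: ref 1 → HIT, frames=[3,1,4]
Total faults: 4

Answer: 4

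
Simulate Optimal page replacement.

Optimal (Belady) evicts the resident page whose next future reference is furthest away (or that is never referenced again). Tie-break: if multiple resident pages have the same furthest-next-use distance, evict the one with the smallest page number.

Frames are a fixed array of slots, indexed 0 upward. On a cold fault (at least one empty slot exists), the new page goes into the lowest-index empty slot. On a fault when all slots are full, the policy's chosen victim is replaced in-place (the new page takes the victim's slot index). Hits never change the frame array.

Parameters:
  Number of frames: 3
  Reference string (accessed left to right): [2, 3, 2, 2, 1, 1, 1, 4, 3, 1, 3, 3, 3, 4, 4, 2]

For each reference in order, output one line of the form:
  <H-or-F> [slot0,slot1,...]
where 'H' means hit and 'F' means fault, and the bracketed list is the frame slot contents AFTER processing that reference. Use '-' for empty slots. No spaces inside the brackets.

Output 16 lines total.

F [2,-,-]
F [2,3,-]
H [2,3,-]
H [2,3,-]
F [2,3,1]
H [2,3,1]
H [2,3,1]
F [4,3,1]
H [4,3,1]
H [4,3,1]
H [4,3,1]
H [4,3,1]
H [4,3,1]
H [4,3,1]
H [4,3,1]
F [4,3,2]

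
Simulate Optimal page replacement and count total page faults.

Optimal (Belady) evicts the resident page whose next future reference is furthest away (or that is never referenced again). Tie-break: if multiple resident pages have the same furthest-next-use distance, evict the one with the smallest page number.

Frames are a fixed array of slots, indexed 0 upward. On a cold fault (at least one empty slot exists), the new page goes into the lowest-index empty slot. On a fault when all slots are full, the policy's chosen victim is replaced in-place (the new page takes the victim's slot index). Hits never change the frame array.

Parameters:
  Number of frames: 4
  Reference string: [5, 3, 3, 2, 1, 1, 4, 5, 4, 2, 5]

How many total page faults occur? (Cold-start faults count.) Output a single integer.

Step 0: ref 5 → FAULT, frames=[5,-,-,-]
Step 1: ref 3 → FAULT, frames=[5,3,-,-]
Step 2: ref 3 → HIT, frames=[5,3,-,-]
Step 3: ref 2 → FAULT, frames=[5,3,2,-]
Step 4: ref 1 → FAULT, frames=[5,3,2,1]
Step 5: ref 1 → HIT, frames=[5,3,2,1]
Step 6: ref 4 → FAULT (evict 1), frames=[5,3,2,4]
Step 7: ref 5 → HIT, frames=[5,3,2,4]
Step 8: ref 4 → HIT, frames=[5,3,2,4]
Step 9: ref 2 → HIT, frames=[5,3,2,4]
Step 10: ref 5 → HIT, frames=[5,3,2,4]
Total faults: 5

Answer: 5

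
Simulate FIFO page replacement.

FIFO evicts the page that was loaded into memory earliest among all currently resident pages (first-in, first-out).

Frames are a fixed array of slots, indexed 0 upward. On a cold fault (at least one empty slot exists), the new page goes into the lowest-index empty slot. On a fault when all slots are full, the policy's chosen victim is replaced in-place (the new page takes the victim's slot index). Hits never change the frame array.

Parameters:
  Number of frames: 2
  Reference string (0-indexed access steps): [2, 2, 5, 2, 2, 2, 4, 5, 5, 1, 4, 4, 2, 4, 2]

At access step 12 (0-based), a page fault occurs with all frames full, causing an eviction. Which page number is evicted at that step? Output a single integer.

Step 0: ref 2 -> FAULT, frames=[2,-]
Step 1: ref 2 -> HIT, frames=[2,-]
Step 2: ref 5 -> FAULT, frames=[2,5]
Step 3: ref 2 -> HIT, frames=[2,5]
Step 4: ref 2 -> HIT, frames=[2,5]
Step 5: ref 2 -> HIT, frames=[2,5]
Step 6: ref 4 -> FAULT, evict 2, frames=[4,5]
Step 7: ref 5 -> HIT, frames=[4,5]
Step 8: ref 5 -> HIT, frames=[4,5]
Step 9: ref 1 -> FAULT, evict 5, frames=[4,1]
Step 10: ref 4 -> HIT, frames=[4,1]
Step 11: ref 4 -> HIT, frames=[4,1]
Step 12: ref 2 -> FAULT, evict 4, frames=[2,1]
At step 12: evicted page 4

Answer: 4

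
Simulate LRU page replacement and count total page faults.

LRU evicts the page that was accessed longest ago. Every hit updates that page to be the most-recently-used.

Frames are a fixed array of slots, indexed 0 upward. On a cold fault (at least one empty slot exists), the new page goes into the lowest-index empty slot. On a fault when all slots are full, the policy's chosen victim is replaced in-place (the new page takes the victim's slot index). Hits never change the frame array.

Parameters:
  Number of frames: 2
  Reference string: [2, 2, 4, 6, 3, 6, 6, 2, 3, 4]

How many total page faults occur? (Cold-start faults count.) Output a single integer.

Step 0: ref 2 → FAULT, frames=[2,-]
Step 1: ref 2 → HIT, frames=[2,-]
Step 2: ref 4 → FAULT, frames=[2,4]
Step 3: ref 6 → FAULT (evict 2), frames=[6,4]
Step 4: ref 3 → FAULT (evict 4), frames=[6,3]
Step 5: ref 6 → HIT, frames=[6,3]
Step 6: ref 6 → HIT, frames=[6,3]
Step 7: ref 2 → FAULT (evict 3), frames=[6,2]
Step 8: ref 3 → FAULT (evict 6), frames=[3,2]
Step 9: ref 4 → FAULT (evict 2), frames=[3,4]
Total faults: 7

Answer: 7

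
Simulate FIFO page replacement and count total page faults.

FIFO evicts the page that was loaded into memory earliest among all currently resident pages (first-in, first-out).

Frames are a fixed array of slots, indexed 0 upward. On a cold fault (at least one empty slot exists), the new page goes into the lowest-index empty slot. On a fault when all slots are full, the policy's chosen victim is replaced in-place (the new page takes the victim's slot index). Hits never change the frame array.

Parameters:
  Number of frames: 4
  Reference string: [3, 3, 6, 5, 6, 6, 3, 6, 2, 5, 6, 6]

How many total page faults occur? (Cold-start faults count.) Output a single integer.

Step 0: ref 3 → FAULT, frames=[3,-,-,-]
Step 1: ref 3 → HIT, frames=[3,-,-,-]
Step 2: ref 6 → FAULT, frames=[3,6,-,-]
Step 3: ref 5 → FAULT, frames=[3,6,5,-]
Step 4: ref 6 → HIT, frames=[3,6,5,-]
Step 5: ref 6 → HIT, frames=[3,6,5,-]
Step 6: ref 3 → HIT, frames=[3,6,5,-]
Step 7: ref 6 → HIT, frames=[3,6,5,-]
Step 8: ref 2 → FAULT, frames=[3,6,5,2]
Step 9: ref 5 → HIT, frames=[3,6,5,2]
Step 10: ref 6 → HIT, frames=[3,6,5,2]
Step 11: ref 6 → HIT, frames=[3,6,5,2]
Total faults: 4

Answer: 4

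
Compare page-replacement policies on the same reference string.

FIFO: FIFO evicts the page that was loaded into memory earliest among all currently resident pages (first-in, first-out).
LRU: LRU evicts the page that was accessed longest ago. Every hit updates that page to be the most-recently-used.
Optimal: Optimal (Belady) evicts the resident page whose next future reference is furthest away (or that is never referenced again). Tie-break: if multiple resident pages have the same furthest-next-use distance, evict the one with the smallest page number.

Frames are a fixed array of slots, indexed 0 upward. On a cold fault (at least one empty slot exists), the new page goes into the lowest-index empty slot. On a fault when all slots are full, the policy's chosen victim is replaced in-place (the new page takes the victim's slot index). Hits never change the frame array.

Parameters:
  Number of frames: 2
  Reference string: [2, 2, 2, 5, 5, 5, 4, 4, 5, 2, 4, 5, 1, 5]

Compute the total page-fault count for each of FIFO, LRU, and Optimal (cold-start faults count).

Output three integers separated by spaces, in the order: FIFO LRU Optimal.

--- FIFO ---
  step 0: ref 2 -> FAULT, frames=[2,-] (faults so far: 1)
  step 1: ref 2 -> HIT, frames=[2,-] (faults so far: 1)
  step 2: ref 2 -> HIT, frames=[2,-] (faults so far: 1)
  step 3: ref 5 -> FAULT, frames=[2,5] (faults so far: 2)
  step 4: ref 5 -> HIT, frames=[2,5] (faults so far: 2)
  step 5: ref 5 -> HIT, frames=[2,5] (faults so far: 2)
  step 6: ref 4 -> FAULT, evict 2, frames=[4,5] (faults so far: 3)
  step 7: ref 4 -> HIT, frames=[4,5] (faults so far: 3)
  step 8: ref 5 -> HIT, frames=[4,5] (faults so far: 3)
  step 9: ref 2 -> FAULT, evict 5, frames=[4,2] (faults so far: 4)
  step 10: ref 4 -> HIT, frames=[4,2] (faults so far: 4)
  step 11: ref 5 -> FAULT, evict 4, frames=[5,2] (faults so far: 5)
  step 12: ref 1 -> FAULT, evict 2, frames=[5,1] (faults so far: 6)
  step 13: ref 5 -> HIT, frames=[5,1] (faults so far: 6)
  FIFO total faults: 6
--- LRU ---
  step 0: ref 2 -> FAULT, frames=[2,-] (faults so far: 1)
  step 1: ref 2 -> HIT, frames=[2,-] (faults so far: 1)
  step 2: ref 2 -> HIT, frames=[2,-] (faults so far: 1)
  step 3: ref 5 -> FAULT, frames=[2,5] (faults so far: 2)
  step 4: ref 5 -> HIT, frames=[2,5] (faults so far: 2)
  step 5: ref 5 -> HIT, frames=[2,5] (faults so far: 2)
  step 6: ref 4 -> FAULT, evict 2, frames=[4,5] (faults so far: 3)
  step 7: ref 4 -> HIT, frames=[4,5] (faults so far: 3)
  step 8: ref 5 -> HIT, frames=[4,5] (faults so far: 3)
  step 9: ref 2 -> FAULT, evict 4, frames=[2,5] (faults so far: 4)
  step 10: ref 4 -> FAULT, evict 5, frames=[2,4] (faults so far: 5)
  step 11: ref 5 -> FAULT, evict 2, frames=[5,4] (faults so far: 6)
  step 12: ref 1 -> FAULT, evict 4, frames=[5,1] (faults so far: 7)
  step 13: ref 5 -> HIT, frames=[5,1] (faults so far: 7)
  LRU total faults: 7
--- Optimal ---
  step 0: ref 2 -> FAULT, frames=[2,-] (faults so far: 1)
  step 1: ref 2 -> HIT, frames=[2,-] (faults so far: 1)
  step 2: ref 2 -> HIT, frames=[2,-] (faults so far: 1)
  step 3: ref 5 -> FAULT, frames=[2,5] (faults so far: 2)
  step 4: ref 5 -> HIT, frames=[2,5] (faults so far: 2)
  step 5: ref 5 -> HIT, frames=[2,5] (faults so far: 2)
  step 6: ref 4 -> FAULT, evict 2, frames=[4,5] (faults so far: 3)
  step 7: ref 4 -> HIT, frames=[4,5] (faults so far: 3)
  step 8: ref 5 -> HIT, frames=[4,5] (faults so far: 3)
  step 9: ref 2 -> FAULT, evict 5, frames=[4,2] (faults so far: 4)
  step 10: ref 4 -> HIT, frames=[4,2] (faults so far: 4)
  step 11: ref 5 -> FAULT, evict 2, frames=[4,5] (faults so far: 5)
  step 12: ref 1 -> FAULT, evict 4, frames=[1,5] (faults so far: 6)
  step 13: ref 5 -> HIT, frames=[1,5] (faults so far: 6)
  Optimal total faults: 6

Answer: 6 7 6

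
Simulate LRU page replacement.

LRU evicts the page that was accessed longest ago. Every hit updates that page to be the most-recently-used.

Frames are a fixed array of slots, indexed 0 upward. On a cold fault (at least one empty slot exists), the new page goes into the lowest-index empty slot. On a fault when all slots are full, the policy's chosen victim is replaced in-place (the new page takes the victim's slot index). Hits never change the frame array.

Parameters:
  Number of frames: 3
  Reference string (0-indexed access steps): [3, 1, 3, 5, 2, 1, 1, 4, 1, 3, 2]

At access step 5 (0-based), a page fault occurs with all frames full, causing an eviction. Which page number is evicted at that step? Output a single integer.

Answer: 3

Derivation:
Step 0: ref 3 -> FAULT, frames=[3,-,-]
Step 1: ref 1 -> FAULT, frames=[3,1,-]
Step 2: ref 3 -> HIT, frames=[3,1,-]
Step 3: ref 5 -> FAULT, frames=[3,1,5]
Step 4: ref 2 -> FAULT, evict 1, frames=[3,2,5]
Step 5: ref 1 -> FAULT, evict 3, frames=[1,2,5]
At step 5: evicted page 3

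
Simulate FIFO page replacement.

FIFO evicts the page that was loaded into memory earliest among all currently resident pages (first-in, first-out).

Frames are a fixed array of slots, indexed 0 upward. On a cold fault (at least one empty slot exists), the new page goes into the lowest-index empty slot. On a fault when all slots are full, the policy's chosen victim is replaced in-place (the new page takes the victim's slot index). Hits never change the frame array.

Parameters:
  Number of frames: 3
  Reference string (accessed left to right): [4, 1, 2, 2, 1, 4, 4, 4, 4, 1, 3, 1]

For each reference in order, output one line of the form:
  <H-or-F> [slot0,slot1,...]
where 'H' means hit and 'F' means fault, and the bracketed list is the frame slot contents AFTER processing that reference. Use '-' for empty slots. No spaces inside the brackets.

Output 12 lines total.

F [4,-,-]
F [4,1,-]
F [4,1,2]
H [4,1,2]
H [4,1,2]
H [4,1,2]
H [4,1,2]
H [4,1,2]
H [4,1,2]
H [4,1,2]
F [3,1,2]
H [3,1,2]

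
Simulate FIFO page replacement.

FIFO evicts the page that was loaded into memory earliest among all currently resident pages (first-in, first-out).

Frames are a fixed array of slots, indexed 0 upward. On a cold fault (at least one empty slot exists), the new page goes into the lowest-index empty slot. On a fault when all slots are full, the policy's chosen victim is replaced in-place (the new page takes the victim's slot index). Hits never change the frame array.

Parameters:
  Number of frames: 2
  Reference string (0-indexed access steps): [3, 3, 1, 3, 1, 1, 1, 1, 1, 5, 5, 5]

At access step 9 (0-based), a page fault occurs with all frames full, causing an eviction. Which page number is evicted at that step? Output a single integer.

Step 0: ref 3 -> FAULT, frames=[3,-]
Step 1: ref 3 -> HIT, frames=[3,-]
Step 2: ref 1 -> FAULT, frames=[3,1]
Step 3: ref 3 -> HIT, frames=[3,1]
Step 4: ref 1 -> HIT, frames=[3,1]
Step 5: ref 1 -> HIT, frames=[3,1]
Step 6: ref 1 -> HIT, frames=[3,1]
Step 7: ref 1 -> HIT, frames=[3,1]
Step 8: ref 1 -> HIT, frames=[3,1]
Step 9: ref 5 -> FAULT, evict 3, frames=[5,1]
At step 9: evicted page 3

Answer: 3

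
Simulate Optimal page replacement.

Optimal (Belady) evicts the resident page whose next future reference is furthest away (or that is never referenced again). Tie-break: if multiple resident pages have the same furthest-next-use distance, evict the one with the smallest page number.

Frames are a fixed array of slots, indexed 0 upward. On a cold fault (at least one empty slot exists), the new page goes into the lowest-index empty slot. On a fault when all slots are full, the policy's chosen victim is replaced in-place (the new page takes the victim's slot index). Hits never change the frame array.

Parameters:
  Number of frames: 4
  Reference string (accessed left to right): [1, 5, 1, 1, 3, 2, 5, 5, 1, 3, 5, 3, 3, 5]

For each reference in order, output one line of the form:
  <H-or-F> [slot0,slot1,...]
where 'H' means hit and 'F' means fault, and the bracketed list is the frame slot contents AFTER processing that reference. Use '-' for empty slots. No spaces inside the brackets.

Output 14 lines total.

F [1,-,-,-]
F [1,5,-,-]
H [1,5,-,-]
H [1,5,-,-]
F [1,5,3,-]
F [1,5,3,2]
H [1,5,3,2]
H [1,5,3,2]
H [1,5,3,2]
H [1,5,3,2]
H [1,5,3,2]
H [1,5,3,2]
H [1,5,3,2]
H [1,5,3,2]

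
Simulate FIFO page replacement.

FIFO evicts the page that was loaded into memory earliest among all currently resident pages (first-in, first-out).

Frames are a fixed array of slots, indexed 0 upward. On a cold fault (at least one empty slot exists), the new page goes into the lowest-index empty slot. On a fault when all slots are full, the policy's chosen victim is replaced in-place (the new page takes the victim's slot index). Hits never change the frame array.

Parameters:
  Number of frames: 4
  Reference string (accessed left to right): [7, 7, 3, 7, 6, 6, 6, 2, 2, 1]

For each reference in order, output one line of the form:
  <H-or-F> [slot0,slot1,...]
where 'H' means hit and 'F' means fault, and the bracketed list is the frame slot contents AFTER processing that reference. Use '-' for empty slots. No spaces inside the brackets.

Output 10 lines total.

F [7,-,-,-]
H [7,-,-,-]
F [7,3,-,-]
H [7,3,-,-]
F [7,3,6,-]
H [7,3,6,-]
H [7,3,6,-]
F [7,3,6,2]
H [7,3,6,2]
F [1,3,6,2]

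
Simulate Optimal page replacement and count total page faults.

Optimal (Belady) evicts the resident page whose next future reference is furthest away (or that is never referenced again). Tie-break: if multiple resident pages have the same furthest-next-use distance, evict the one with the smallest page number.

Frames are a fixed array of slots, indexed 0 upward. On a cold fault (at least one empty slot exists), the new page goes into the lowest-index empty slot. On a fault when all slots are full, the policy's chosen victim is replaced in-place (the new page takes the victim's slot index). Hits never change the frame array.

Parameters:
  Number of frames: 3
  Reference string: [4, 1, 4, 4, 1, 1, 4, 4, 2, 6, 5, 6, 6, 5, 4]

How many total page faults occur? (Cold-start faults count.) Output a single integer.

Answer: 5

Derivation:
Step 0: ref 4 → FAULT, frames=[4,-,-]
Step 1: ref 1 → FAULT, frames=[4,1,-]
Step 2: ref 4 → HIT, frames=[4,1,-]
Step 3: ref 4 → HIT, frames=[4,1,-]
Step 4: ref 1 → HIT, frames=[4,1,-]
Step 5: ref 1 → HIT, frames=[4,1,-]
Step 6: ref 4 → HIT, frames=[4,1,-]
Step 7: ref 4 → HIT, frames=[4,1,-]
Step 8: ref 2 → FAULT, frames=[4,1,2]
Step 9: ref 6 → FAULT (evict 1), frames=[4,6,2]
Step 10: ref 5 → FAULT (evict 2), frames=[4,6,5]
Step 11: ref 6 → HIT, frames=[4,6,5]
Step 12: ref 6 → HIT, frames=[4,6,5]
Step 13: ref 5 → HIT, frames=[4,6,5]
Step 14: ref 4 → HIT, frames=[4,6,5]
Total faults: 5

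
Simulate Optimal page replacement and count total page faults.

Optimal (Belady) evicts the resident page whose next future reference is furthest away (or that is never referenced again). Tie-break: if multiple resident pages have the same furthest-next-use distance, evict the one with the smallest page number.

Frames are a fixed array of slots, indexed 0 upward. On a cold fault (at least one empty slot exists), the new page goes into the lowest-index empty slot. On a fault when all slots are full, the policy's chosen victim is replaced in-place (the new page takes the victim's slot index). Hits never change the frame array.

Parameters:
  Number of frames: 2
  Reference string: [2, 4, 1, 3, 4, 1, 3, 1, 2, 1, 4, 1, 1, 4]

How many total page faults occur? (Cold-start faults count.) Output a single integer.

Answer: 7

Derivation:
Step 0: ref 2 → FAULT, frames=[2,-]
Step 1: ref 4 → FAULT, frames=[2,4]
Step 2: ref 1 → FAULT (evict 2), frames=[1,4]
Step 3: ref 3 → FAULT (evict 1), frames=[3,4]
Step 4: ref 4 → HIT, frames=[3,4]
Step 5: ref 1 → FAULT (evict 4), frames=[3,1]
Step 6: ref 3 → HIT, frames=[3,1]
Step 7: ref 1 → HIT, frames=[3,1]
Step 8: ref 2 → FAULT (evict 3), frames=[2,1]
Step 9: ref 1 → HIT, frames=[2,1]
Step 10: ref 4 → FAULT (evict 2), frames=[4,1]
Step 11: ref 1 → HIT, frames=[4,1]
Step 12: ref 1 → HIT, frames=[4,1]
Step 13: ref 4 → HIT, frames=[4,1]
Total faults: 7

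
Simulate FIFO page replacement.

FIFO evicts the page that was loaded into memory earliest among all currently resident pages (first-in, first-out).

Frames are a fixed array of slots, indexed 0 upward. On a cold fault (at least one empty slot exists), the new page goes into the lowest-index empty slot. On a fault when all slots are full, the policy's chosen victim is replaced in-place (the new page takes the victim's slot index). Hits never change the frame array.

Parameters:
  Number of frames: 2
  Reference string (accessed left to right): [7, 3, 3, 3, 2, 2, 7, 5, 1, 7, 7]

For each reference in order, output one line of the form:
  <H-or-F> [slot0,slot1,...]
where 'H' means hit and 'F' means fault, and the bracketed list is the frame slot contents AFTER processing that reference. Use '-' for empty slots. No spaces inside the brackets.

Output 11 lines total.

F [7,-]
F [7,3]
H [7,3]
H [7,3]
F [2,3]
H [2,3]
F [2,7]
F [5,7]
F [5,1]
F [7,1]
H [7,1]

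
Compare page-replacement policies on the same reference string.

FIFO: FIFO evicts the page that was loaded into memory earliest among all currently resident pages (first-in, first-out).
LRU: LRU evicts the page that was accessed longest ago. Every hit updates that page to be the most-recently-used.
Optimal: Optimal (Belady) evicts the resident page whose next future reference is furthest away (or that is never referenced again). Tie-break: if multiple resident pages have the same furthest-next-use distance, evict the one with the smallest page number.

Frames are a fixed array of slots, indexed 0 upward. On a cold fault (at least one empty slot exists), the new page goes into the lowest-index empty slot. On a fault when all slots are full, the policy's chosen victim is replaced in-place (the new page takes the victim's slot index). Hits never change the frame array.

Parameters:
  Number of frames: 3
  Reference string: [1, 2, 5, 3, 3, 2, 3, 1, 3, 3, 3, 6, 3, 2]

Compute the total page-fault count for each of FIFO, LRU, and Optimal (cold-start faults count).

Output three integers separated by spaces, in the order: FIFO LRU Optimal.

Answer: 7 7 5

Derivation:
--- FIFO ---
  step 0: ref 1 -> FAULT, frames=[1,-,-] (faults so far: 1)
  step 1: ref 2 -> FAULT, frames=[1,2,-] (faults so far: 2)
  step 2: ref 5 -> FAULT, frames=[1,2,5] (faults so far: 3)
  step 3: ref 3 -> FAULT, evict 1, frames=[3,2,5] (faults so far: 4)
  step 4: ref 3 -> HIT, frames=[3,2,5] (faults so far: 4)
  step 5: ref 2 -> HIT, frames=[3,2,5] (faults so far: 4)
  step 6: ref 3 -> HIT, frames=[3,2,5] (faults so far: 4)
  step 7: ref 1 -> FAULT, evict 2, frames=[3,1,5] (faults so far: 5)
  step 8: ref 3 -> HIT, frames=[3,1,5] (faults so far: 5)
  step 9: ref 3 -> HIT, frames=[3,1,5] (faults so far: 5)
  step 10: ref 3 -> HIT, frames=[3,1,5] (faults so far: 5)
  step 11: ref 6 -> FAULT, evict 5, frames=[3,1,6] (faults so far: 6)
  step 12: ref 3 -> HIT, frames=[3,1,6] (faults so far: 6)
  step 13: ref 2 -> FAULT, evict 3, frames=[2,1,6] (faults so far: 7)
  FIFO total faults: 7
--- LRU ---
  step 0: ref 1 -> FAULT, frames=[1,-,-] (faults so far: 1)
  step 1: ref 2 -> FAULT, frames=[1,2,-] (faults so far: 2)
  step 2: ref 5 -> FAULT, frames=[1,2,5] (faults so far: 3)
  step 3: ref 3 -> FAULT, evict 1, frames=[3,2,5] (faults so far: 4)
  step 4: ref 3 -> HIT, frames=[3,2,5] (faults so far: 4)
  step 5: ref 2 -> HIT, frames=[3,2,5] (faults so far: 4)
  step 6: ref 3 -> HIT, frames=[3,2,5] (faults so far: 4)
  step 7: ref 1 -> FAULT, evict 5, frames=[3,2,1] (faults so far: 5)
  step 8: ref 3 -> HIT, frames=[3,2,1] (faults so far: 5)
  step 9: ref 3 -> HIT, frames=[3,2,1] (faults so far: 5)
  step 10: ref 3 -> HIT, frames=[3,2,1] (faults so far: 5)
  step 11: ref 6 -> FAULT, evict 2, frames=[3,6,1] (faults so far: 6)
  step 12: ref 3 -> HIT, frames=[3,6,1] (faults so far: 6)
  step 13: ref 2 -> FAULT, evict 1, frames=[3,6,2] (faults so far: 7)
  LRU total faults: 7
--- Optimal ---
  step 0: ref 1 -> FAULT, frames=[1,-,-] (faults so far: 1)
  step 1: ref 2 -> FAULT, frames=[1,2,-] (faults so far: 2)
  step 2: ref 5 -> FAULT, frames=[1,2,5] (faults so far: 3)
  step 3: ref 3 -> FAULT, evict 5, frames=[1,2,3] (faults so far: 4)
  step 4: ref 3 -> HIT, frames=[1,2,3] (faults so far: 4)
  step 5: ref 2 -> HIT, frames=[1,2,3] (faults so far: 4)
  step 6: ref 3 -> HIT, frames=[1,2,3] (faults so far: 4)
  step 7: ref 1 -> HIT, frames=[1,2,3] (faults so far: 4)
  step 8: ref 3 -> HIT, frames=[1,2,3] (faults so far: 4)
  step 9: ref 3 -> HIT, frames=[1,2,3] (faults so far: 4)
  step 10: ref 3 -> HIT, frames=[1,2,3] (faults so far: 4)
  step 11: ref 6 -> FAULT, evict 1, frames=[6,2,3] (faults so far: 5)
  step 12: ref 3 -> HIT, frames=[6,2,3] (faults so far: 5)
  step 13: ref 2 -> HIT, frames=[6,2,3] (faults so far: 5)
  Optimal total faults: 5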